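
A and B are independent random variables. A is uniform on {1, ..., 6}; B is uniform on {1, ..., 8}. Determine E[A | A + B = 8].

7/2

P(A + B = 8) = 1/8.
Summing A·P(x,y) over outcomes with A + B = 8 gives 7/16.
E[A | A + B = 8] = (7/16) / (1/8) = 7/2.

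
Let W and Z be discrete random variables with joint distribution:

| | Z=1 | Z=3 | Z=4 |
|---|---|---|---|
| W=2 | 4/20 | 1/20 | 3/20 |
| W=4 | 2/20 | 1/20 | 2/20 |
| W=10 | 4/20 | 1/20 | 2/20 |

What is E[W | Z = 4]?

P(Z = 4) = 7/20.
Σ W·P over the event = 2·(3/20) + 4·(2/20) + 10·(2/20) = 17/10.
E[W | Z = 4] = (17/10) / (7/20) = 34/7.

34/7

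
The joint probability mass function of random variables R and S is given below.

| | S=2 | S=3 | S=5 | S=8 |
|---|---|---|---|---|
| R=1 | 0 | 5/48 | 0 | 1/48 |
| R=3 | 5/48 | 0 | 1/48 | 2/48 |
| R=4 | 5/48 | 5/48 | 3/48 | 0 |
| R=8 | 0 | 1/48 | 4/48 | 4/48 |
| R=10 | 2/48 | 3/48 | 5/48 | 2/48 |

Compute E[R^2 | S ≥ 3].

193/4

P(S ≥ 3) = 3/4.
Summing R^2·P(R=x,S=y) over the conditioning event gives 579/16.
E[R^2 | S ≥ 3] = (579/16) / (3/4) = 193/4.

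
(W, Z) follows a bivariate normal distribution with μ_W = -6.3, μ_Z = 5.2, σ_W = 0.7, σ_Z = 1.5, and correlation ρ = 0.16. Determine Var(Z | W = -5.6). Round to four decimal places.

2.1924

Var(Z | W=x) = (1 − ρ²)·σ_Z².
Var(Z | W=-5.6) = (1.5)²·(1 − (0.16)²) = 2.25·0.9744 = 2.1924.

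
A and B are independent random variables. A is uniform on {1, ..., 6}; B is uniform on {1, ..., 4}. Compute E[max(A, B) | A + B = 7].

Outcomes with A + B = 7: (3,4), (4,3), (5,2), (6,1), each with probability 1/24.
E[max(A, B) | A + B = 7] = (4 + 4 + 5 + 6) / 4 = 19/4.

19/4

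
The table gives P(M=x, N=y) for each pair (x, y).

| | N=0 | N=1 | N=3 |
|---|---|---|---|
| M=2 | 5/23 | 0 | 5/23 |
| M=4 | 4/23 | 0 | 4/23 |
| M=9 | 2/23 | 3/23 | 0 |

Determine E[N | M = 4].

P(M = 4) = 8/23.
Σ N·P over the event = 0·(4/23) + 3·(4/23) = 12/23.
E[N | M = 4] = (12/23) / (8/23) = 3/2.

3/2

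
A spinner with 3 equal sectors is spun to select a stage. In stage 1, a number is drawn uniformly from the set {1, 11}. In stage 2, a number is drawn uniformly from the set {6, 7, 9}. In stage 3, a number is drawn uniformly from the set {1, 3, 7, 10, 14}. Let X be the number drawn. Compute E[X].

E[X | stage 1] = (1+11)/2 = 6.
E[X | stage 2] = (6+7+9)/3 = 22/3.
E[X | stage 3] = (1+3+7+10+14)/5 = 7.
E[X] = (1/3)·(6) + (1/3)·(22/3) + (1/3)·(7) = 61/9.

61/9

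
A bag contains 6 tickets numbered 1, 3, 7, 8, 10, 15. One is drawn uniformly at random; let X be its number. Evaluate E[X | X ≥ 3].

43/5

P(X ≥ 3) = 5/6.
Σ over the event: 3·1/6 + 7·1/6 + 8·1/6 + 10·1/6 + 15·1/6 = 43/6.
E[X | X ≥ 3] = (43/6) / (5/6) = 43/5.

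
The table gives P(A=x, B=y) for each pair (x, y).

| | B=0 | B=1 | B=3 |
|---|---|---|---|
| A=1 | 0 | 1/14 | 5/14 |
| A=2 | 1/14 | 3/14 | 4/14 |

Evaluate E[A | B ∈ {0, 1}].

9/5

P(B ∈ {0, 1}) = 5/14.
Σ A·P over the event = 1·(1/14) + 2·(1/14) + 2·(3/14) = 9/14.
E[A | B ∈ {0, 1}] = (9/14) / (5/14) = 9/5.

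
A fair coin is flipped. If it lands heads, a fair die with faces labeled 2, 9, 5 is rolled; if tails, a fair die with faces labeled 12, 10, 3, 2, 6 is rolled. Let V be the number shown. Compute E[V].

179/30

E[V | heads] = (2+9+5)/3 = 16/3.
E[V | tails] = (12+10+3+2+6)/5 = 33/5.
By the law of total expectation,
E[V] = (1/2)·(16/3) + (1/2)·(33/5) = 179/30.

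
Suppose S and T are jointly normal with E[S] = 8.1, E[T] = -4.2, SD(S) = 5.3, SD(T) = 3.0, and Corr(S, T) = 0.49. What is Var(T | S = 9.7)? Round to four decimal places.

6.8391

Var(T | S=x) = (1 − ρ²)·σ_T².
Var(T | S=9.7) = (3.0)²·(1 − (0.49)²) = 9·0.7599 = 6.8391.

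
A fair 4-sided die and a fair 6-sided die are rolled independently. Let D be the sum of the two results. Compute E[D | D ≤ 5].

P(D ≤ 5) = 5/12.
Σ over the event: 2·1/24 + 3·1/12 + 4·1/8 + 5·1/6 = 5/3.
E[D | D ≤ 5] = (5/3) / (5/12) = 4.

4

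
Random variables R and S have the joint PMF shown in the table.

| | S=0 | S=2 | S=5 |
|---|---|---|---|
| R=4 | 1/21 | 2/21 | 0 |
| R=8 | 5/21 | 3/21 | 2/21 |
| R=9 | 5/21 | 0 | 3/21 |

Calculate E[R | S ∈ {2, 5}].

P(S ∈ {2, 5}) = 10/21.
Summing R·P(R=x,S=y) over the conditioning event gives 25/7.
E[R | S ∈ {2, 5}] = (25/7) / (10/21) = 15/2.

15/2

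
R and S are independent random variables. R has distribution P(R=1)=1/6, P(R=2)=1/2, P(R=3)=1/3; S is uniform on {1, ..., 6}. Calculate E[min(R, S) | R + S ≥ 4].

P(R + S ≥ 4) = 31/36.
Summing min(R,S)·P(x,y) over outcomes with R + S ≥ 4 gives 16/9.
E[min(R, S) | R + S ≥ 4] = (16/9) / (31/36) = 64/31.

64/31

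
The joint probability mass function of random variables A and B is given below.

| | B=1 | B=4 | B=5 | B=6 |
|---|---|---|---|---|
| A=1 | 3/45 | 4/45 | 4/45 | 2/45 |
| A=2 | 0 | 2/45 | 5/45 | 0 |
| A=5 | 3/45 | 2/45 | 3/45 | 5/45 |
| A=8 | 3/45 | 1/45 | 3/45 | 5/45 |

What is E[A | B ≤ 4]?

P(B ≤ 4) = 2/5.
Σ A·P over the event = 1·(3/45) + 1·(4/45) + 2·(2/45) + 5·(3/45) + 5·(2/45) + 8·(3/45) + 8·(1/45) = 68/45.
E[A | B ≤ 4] = (68/45) / (2/5) = 34/9.

34/9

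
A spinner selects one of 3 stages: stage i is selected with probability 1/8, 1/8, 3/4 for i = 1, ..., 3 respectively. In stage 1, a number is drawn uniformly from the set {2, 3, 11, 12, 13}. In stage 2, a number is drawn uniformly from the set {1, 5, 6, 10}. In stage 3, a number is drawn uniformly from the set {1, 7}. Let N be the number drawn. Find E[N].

377/80

E[N | stage 1] = (2+3+11+12+13)/5 = 41/5.
E[N | stage 2] = (1+5+6+10)/4 = 11/2.
E[N | stage 3] = (1+7)/2 = 4.
By the law of total expectation,
E[N] = (1/8)·(41/5) + (1/8)·(11/2) + (3/4)·(4) = 377/80.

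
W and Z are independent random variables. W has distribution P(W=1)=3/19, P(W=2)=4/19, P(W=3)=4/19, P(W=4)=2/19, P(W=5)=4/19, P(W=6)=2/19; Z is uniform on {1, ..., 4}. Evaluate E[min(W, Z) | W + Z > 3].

73/33

P(W + Z > 3) = 33/38.
Summing min(W,Z)·P(x,y) over outcomes with W + Z > 3 gives 73/38.
E[min(W, Z) | W + Z > 3] = (73/38) / (33/38) = 73/33.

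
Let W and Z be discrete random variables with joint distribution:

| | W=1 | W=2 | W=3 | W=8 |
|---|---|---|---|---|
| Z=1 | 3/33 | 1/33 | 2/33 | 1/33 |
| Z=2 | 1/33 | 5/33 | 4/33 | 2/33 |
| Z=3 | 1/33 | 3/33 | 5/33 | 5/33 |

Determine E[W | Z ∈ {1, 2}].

58/19

P(Z ∈ {1, 2}) = 19/33.
Summing W·P(W=x,Z=y) over the conditioning event gives 58/33.
E[W | Z ∈ {1, 2}] = (58/33) / (19/33) = 58/19.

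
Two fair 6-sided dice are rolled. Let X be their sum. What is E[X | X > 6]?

26/3

P(X > 6) = 7/12.
Σ over the event: 7·1/6 + 8·5/36 + 9·1/9 + 10·1/12 + 11·1/18 + 12·1/36 = 91/18.
E[X | X > 6] = (91/18) / (7/12) = 26/3.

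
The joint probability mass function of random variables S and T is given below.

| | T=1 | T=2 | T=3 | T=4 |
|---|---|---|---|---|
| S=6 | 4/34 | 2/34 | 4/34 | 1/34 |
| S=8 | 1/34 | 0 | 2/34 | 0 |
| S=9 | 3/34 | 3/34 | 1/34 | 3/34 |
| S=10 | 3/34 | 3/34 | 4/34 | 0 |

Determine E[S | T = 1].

P(T = 1) = 11/34.
Σ S·P over the event = 6·(4/34) + 8·(1/34) + 9·(3/34) + 10·(3/34) = 89/34.
E[S | T = 1] = (89/34) / (11/34) = 89/11.

89/11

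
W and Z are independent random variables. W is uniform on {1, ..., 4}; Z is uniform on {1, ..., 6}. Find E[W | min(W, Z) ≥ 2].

P(min(W, Z) ≥ 2) = 5/8.
Summing W·P(x,y) over outcomes with min(W, Z) ≥ 2 gives 15/8.
E[W | min(W, Z) ≥ 2] = (15/8) / (5/8) = 3.

3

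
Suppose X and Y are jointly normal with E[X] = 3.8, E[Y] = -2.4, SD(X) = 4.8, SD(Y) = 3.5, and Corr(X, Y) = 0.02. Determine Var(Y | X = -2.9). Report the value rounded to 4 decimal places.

Var(Y | X=x) = (1 − ρ²)·σ_Y².
Var(Y | X=-2.9) = (3.5)²·(1 − (0.02)²) = 12.25·0.9996 = 12.2451.

12.2451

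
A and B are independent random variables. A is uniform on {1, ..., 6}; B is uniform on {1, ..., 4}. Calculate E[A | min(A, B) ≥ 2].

P(min(A, B) ≥ 2) = 5/8.
Summing A·P(x,y) over outcomes with min(A, B) ≥ 2 gives 5/2.
E[A | min(A, B) ≥ 2] = (5/2) / (5/8) = 4.

4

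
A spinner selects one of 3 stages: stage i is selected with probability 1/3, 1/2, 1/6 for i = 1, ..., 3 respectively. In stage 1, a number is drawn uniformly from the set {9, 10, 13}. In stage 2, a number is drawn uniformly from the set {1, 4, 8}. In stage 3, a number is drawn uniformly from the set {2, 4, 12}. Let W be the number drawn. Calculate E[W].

E[W | stage 1] = (9+10+13)/3 = 32/3.
E[W | stage 2] = (1+4+8)/3 = 13/3.
E[W | stage 3] = (2+4+12)/3 = 6.
By the law of total expectation,
E[W] = (1/3)·(32/3) + (1/2)·(13/3) + (1/6)·(6) = 121/18.

121/18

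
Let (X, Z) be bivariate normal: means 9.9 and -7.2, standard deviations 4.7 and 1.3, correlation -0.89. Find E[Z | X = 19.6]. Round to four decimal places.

E[Z | X=x] = μ_Z + ρ(σ_Z/σ_X)(x − μ_X) for jointly normal variables.
E[Z | X=19.6] = -7.2 + (-0.89)·(1.3/4.7)·(19.6 − (9.9)) = -7.2 + (-0.2461702)·(9.7) = -9.5879.

-9.5879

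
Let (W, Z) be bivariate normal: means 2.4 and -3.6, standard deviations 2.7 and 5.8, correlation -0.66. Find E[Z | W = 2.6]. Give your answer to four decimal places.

-3.8836

E[Z | W=x] = μ_Z + ρ(σ_Z/σ_W)(x − μ_W) for jointly normal variables.
E[Z | W=2.6] = -3.6 + (-0.66)·(5.8/2.7)·(2.6 − (2.4)) = -3.6 + (-1.4178)·(0.2) = -3.8836.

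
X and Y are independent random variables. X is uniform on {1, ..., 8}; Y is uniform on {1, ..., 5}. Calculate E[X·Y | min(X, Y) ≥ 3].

22

P(min(X, Y) ≥ 3) = 9/20.
Summing XY·P(x,y) over outcomes with min(X, Y) ≥ 3 gives 99/10.
E[X·Y | min(X, Y) ≥ 3] = (99/10) / (9/20) = 22.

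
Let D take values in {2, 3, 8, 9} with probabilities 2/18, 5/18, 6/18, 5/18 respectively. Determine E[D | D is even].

P(D is even) = 4/9.
Σ over the event: 2·1/9 + 8·1/3 = 26/9.
E[D | D is even] = (26/9) / (4/9) = 13/2.

13/2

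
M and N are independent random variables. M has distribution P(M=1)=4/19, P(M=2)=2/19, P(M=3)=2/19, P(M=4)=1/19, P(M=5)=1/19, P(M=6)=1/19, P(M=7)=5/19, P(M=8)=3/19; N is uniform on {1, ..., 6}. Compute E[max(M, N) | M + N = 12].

65/9

P(M + N = 12) = 3/38.
Summing max(M,N)·P(x,y) over outcomes with M + N = 12 gives 65/114.
E[max(M, N) | M + N = 12] = (65/114) / (3/38) = 65/9.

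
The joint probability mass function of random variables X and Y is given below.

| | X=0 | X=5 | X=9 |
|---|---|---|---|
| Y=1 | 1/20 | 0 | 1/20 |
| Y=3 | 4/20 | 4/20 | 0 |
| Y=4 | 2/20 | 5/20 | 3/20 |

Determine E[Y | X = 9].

P(X = 9) = 1/5.
Summing Y·P(X=x,Y=y) over the conditioning event gives 13/20.
E[Y | X = 9] = (13/20) / (1/5) = 13/4.

13/4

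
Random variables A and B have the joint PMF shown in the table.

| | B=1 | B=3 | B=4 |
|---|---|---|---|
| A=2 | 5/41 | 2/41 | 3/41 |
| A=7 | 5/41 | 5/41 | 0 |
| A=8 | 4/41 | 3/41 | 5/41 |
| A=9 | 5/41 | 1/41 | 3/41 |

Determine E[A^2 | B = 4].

575/11

P(B = 4) = 11/41.
Summing A^2·P(A=x,B=y) over the conditioning event gives 575/41.
E[A^2 | B = 4] = (575/41) / (11/41) = 575/11.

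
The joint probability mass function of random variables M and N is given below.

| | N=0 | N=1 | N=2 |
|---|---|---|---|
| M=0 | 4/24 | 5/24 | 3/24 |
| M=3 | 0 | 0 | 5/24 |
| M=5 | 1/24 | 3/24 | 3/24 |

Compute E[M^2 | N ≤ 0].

5

P(N ≤ 0) = 5/24.
Σ M^2·P over the event = 0·(4/24) + 25·(1/24) = 25/24.
E[M^2 | N ≤ 0] = (25/24) / (5/24) = 5.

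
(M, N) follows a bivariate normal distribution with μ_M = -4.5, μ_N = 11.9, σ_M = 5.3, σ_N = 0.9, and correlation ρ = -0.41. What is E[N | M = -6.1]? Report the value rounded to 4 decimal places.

12.0114

For a bivariate normal, E[N | M=x] = μ_N + ρ·(σ_N/σ_M)·(x − μ_M).
E[N | M=-6.1] = 11.9 + (-0.41)·(0.9/5.3)·(-6.1 − (-4.5)) = 11.9 + (-0.069623)·(-1.6) = 12.0114.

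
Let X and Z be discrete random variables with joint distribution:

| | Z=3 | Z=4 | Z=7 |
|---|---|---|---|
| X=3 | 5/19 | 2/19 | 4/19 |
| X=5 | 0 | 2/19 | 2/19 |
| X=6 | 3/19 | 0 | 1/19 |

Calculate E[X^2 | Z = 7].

P(Z = 7) = 7/19.
Σ X^2·P over the event = 9·(4/19) + 25·(2/19) + 36·(1/19) = 122/19.
E[X^2 | Z = 7] = (122/19) / (7/19) = 122/7.

122/7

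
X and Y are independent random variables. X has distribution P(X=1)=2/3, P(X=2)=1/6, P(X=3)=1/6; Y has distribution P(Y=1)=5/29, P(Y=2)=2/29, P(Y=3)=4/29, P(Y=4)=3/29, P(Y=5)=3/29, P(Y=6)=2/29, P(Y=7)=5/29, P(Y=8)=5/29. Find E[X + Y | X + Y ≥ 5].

P(X + Y ≥ 5) = 59/87.
Summing (X+Y)·P(x,y) over outcomes with X + Y ≥ 5 gives 150/29.
E[X + Y | X + Y ≥ 5] = (150/29) / (59/87) = 450/59.

450/59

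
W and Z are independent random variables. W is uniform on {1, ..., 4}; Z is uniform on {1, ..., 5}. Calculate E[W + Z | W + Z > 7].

25/3

Outcomes with W + Z > 7: (3,5), (4,4), (4,5), each with probability 1/20.
E[W + Z | W + Z > 7] = (8 + 8 + 9) / 3 = 25/3.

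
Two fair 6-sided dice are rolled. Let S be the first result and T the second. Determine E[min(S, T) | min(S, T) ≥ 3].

31/8

P(min(S, T) ≥ 3) = 4/9.
Summing min(S,T)·P(x,y) over outcomes with min(S, T) ≥ 3 gives 31/18.
E[min(S, T) | min(S, T) ≥ 3] = (31/18) / (4/9) = 31/8.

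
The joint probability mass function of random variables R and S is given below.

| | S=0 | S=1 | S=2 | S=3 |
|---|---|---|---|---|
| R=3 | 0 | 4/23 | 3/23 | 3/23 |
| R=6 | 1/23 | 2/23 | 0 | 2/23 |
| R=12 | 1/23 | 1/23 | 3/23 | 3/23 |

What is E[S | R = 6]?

8/5

P(R = 6) = 5/23.
Summing S·P(R=x,S=y) over the conditioning event gives 8/23.
E[S | R = 6] = (8/23) / (5/23) = 8/5.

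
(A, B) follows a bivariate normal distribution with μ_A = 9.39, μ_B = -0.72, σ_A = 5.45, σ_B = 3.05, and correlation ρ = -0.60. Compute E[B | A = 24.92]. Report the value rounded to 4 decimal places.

-5.9347

E[B | A=x] = μ_B + ρ(σ_B/σ_A)(x − μ_A) for jointly normal variables.
E[B | A=24.92] = -0.72 + (-0.60)·(3.05/5.45)·(24.92 − (9.39)) = -0.72 + (-0.33578)·(15.53) = -5.9347.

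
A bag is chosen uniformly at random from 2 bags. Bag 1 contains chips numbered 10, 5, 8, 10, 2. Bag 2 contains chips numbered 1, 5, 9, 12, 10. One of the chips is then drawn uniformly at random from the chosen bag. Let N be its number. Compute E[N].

E[N | bag 1] = (10+5+8+10+2)/5 = 7.
E[N | bag 2] = (1+5+9+12+10)/5 = 37/5.
By the law of total expectation,
E[N] = (1/2)·(7) + (1/2)·(37/5) = 36/5.

36/5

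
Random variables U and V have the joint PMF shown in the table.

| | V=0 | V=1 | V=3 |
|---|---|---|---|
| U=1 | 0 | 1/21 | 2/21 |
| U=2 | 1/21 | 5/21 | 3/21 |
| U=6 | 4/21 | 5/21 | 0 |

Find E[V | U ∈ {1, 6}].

P(U ∈ {1, 6}) = 4/7.
Σ V·P over the event = 1·(1/21) + 3·(2/21) + 0·(4/21) + 1·(5/21) = 4/7.
E[V | U ∈ {1, 6}] = (4/7) / (4/7) = 1.

1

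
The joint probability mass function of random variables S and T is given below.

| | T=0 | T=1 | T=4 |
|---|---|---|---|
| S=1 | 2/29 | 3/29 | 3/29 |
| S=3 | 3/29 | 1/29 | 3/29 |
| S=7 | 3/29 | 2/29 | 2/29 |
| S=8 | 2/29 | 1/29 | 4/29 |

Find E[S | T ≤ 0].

24/5

P(T ≤ 0) = 10/29.
Σ S·P over the event = 1·(2/29) + 3·(3/29) + 7·(3/29) + 8·(2/29) = 48/29.
E[S | T ≤ 0] = (48/29) / (10/29) = 24/5.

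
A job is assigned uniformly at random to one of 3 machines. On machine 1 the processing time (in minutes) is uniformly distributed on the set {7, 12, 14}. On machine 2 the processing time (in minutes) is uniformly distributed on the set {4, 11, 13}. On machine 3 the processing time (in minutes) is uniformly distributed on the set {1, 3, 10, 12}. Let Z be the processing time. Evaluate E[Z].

161/18

E[Z | machine 1] = (7+12+14)/3 = 11.
E[Z | machine 2] = (4+11+13)/3 = 28/3.
E[Z | machine 3] = (1+3+10+12)/4 = 13/2.
By the law of total expectation,
E[Z] = (1/3)·(11) + (1/3)·(28/3) + (1/3)·(13/2) = 161/18.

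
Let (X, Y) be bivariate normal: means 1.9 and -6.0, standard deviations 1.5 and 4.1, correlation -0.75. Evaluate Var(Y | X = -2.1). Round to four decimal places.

7.3544

For a bivariate normal, Var(Y | X=x) = σ_Y²(1 − ρ²).
Var(Y | X=-2.1) = (4.1)²·(1 − (-0.75)²) = 16.81·0.4375 = 7.3544.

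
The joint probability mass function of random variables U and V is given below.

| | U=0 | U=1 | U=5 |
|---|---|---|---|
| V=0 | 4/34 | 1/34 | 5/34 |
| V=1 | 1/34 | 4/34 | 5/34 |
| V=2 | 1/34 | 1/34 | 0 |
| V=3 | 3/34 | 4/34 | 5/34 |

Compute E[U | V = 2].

P(V = 2) = 1/17.
Σ U·P over the event = 0·(1/34) + 1·(1/34) = 1/34.
E[U | V = 2] = (1/34) / (1/17) = 1/2.

1/2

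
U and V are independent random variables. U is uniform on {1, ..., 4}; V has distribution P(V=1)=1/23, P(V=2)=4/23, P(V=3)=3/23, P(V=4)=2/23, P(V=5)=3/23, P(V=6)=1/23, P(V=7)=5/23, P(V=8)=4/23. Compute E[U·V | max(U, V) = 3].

81/14

P(max(U, V) = 3) = 7/46.
Summing UV·P(x,y) over outcomes with max(U, V) = 3 gives 81/92.
E[U·V | max(U, V) = 3] = (81/92) / (7/46) = 81/14.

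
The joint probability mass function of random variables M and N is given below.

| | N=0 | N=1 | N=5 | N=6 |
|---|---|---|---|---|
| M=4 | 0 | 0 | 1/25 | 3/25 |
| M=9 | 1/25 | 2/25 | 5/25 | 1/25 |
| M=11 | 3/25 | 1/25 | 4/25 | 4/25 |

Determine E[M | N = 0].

P(N = 0) = 4/25.
Σ M·P over the event = 9·(1/25) + 11·(3/25) = 42/25.
E[M | N = 0] = (42/25) / (4/25) = 21/2.

21/2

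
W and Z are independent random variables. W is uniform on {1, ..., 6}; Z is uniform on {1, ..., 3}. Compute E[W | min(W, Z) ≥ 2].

Outcomes with min(W, Z) ≥ 2: (2,2), (2,3), (3,2), (3,3), (4,2), (4,3), (5,2), (5,3), (6,2), (6,3), each with probability 1/18.
E[W | min(W, Z) ≥ 2] = (2 + 2 + 3 + 3 + 4 + 4 + 5 + 5 + 6 + 6) / 10 = 4.

4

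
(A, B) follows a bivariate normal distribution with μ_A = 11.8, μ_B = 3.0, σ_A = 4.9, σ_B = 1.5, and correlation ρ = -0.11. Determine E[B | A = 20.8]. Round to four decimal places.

2.6969

E[B | A=x] = μ_B + ρ(σ_B/σ_A)(x − μ_A) for jointly normal variables.
E[B | A=20.8] = 3.0 + (-0.11)·(1.5/4.9)·(20.8 − (11.8)) = 3.0 + (-0.033673)·(9) = 2.6969.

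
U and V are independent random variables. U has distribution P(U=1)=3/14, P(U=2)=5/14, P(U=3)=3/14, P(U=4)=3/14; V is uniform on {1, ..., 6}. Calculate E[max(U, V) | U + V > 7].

P(U + V > 7) = 5/21.
Summing max(U,V)·P(x,y) over outcomes with U + V > 7 gives 9/7.
E[max(U, V) | U + V > 7] = (9/7) / (5/21) = 27/5.

27/5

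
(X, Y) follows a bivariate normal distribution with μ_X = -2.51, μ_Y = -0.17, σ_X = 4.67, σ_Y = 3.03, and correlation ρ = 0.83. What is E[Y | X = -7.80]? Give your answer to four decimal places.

-3.0188

E[Y | X=x] = μ_Y + ρ(σ_Y/σ_X)(x − μ_X) for jointly normal variables.
E[Y | X=-7.80] = -0.17 + (0.83)·(3.03/4.67)·(-7.80 − (-2.51)) = -0.17 + (0.53852)·(-5.29) = -3.0188.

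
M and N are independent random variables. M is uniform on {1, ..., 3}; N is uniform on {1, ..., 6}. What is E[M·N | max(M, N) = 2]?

P(max(M, N) = 2) = 1/6.
Summing MN·P(x,y) over outcomes with max(M, N) = 2 gives 4/9.
E[M·N | max(M, N) = 2] = (4/9) / (1/6) = 8/3.

8/3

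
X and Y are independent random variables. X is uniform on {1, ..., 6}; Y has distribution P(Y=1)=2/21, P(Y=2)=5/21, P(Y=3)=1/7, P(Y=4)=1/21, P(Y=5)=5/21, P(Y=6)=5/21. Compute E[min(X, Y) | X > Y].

P(X > Y) = 23/63.
Summing min(X,Y)·P(x,y) over outcomes with X > Y gives 55/63.
E[min(X, Y) | X > Y] = (55/63) / (23/63) = 55/23.

55/23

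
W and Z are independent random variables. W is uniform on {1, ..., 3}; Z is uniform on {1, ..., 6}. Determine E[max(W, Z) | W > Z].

Outcomes with W > Z: (2,1), (3,1), (3,2), each with probability 1/18.
E[max(W, Z) | W > Z] = (2 + 3 + 3) / 3 = 8/3.

8/3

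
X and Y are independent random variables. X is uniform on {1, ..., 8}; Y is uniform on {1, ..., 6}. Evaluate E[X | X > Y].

P(X > Y) = 9/16.
Summing X·P(x,y) over outcomes with X > Y gives 10/3.
E[X | X > Y] = (10/3) / (9/16) = 160/27.

160/27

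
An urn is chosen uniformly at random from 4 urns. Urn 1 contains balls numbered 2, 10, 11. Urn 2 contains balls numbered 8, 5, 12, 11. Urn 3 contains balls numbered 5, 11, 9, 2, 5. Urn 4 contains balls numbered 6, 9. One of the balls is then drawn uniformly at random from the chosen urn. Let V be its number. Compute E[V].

917/120

E[V | urn 1] = (2+10+11)/3 = 23/3.
E[V | urn 2] = (8+5+12+11)/4 = 9.
E[V | urn 3] = (5+11+9+2+5)/5 = 32/5.
E[V | urn 4] = (6+9)/2 = 15/2.
E[V] = (1/4)·(23/3) + (1/4)·(9) + (1/4)·(32/5) + (1/4)·(15/2) = 917/120.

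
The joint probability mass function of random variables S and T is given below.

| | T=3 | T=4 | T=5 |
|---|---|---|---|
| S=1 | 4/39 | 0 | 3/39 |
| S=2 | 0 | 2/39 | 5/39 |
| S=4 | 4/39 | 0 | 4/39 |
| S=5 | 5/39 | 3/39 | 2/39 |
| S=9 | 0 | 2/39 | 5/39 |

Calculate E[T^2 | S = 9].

P(S = 9) = 7/39.
Σ T^2·P over the event = 16·(2/39) + 25·(5/39) = 157/39.
E[T^2 | S = 9] = (157/39) / (7/39) = 157/7.

157/7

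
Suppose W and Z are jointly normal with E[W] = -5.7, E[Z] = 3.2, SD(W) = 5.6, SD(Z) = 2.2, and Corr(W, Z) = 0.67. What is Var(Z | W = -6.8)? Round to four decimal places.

2.6673

The conditional variance in a bivariate normal is σ_Z²(1 − ρ²), independent of x.
Var(Z | W=-6.8) = (2.2)²·(1 − (0.67)²) = 4.84·0.5511 = 2.6673.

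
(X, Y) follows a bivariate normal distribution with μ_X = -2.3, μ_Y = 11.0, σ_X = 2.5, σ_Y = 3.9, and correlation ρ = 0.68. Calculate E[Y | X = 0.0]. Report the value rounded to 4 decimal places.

E[Y | X=x] = μ_Y + ρ(σ_Y/σ_X)(x − μ_X) for jointly normal variables.
E[Y | X=0.0] = 11.0 + (0.68)·(3.9/2.5)·(0.0 − (-2.3)) = 11.0 + (1.0608)·(2.3) = 13.4398.

13.4398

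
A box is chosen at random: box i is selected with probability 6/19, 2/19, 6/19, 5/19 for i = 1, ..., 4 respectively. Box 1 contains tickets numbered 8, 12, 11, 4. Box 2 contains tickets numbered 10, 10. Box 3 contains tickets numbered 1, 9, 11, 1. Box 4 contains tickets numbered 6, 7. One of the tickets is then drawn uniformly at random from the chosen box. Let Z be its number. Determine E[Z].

E[Z | box 1] = (8+12+11+4)/4 = 35/4.
E[Z | box 2] = (10+10)/2 = 10.
E[Z | box 3] = (1+9+11+1)/4 = 11/2.
E[Z | box 4] = (6+7)/2 = 13/2.
E[Z] = (6/19)·(35/4) + (2/19)·(10) + (6/19)·(11/2) + (5/19)·(13/2) = 138/19.

138/19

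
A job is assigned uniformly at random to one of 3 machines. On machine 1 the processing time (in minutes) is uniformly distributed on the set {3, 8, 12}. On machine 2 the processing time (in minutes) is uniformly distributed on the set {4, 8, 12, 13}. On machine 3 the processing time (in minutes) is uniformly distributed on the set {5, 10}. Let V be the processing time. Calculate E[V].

293/36

E[V | machine 1] = (3+8+12)/3 = 23/3.
E[V | machine 2] = (4+8+12+13)/4 = 37/4.
E[V | machine 3] = (5+10)/2 = 15/2.
By the law of total expectation,
E[V] = (1/3)·(23/3) + (1/3)·(37/4) + (1/3)·(15/2) = 293/36.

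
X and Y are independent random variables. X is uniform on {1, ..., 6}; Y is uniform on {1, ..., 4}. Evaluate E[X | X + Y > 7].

16/3

Outcomes with X + Y > 7: (4,4), (5,3), (5,4), (6,2), (6,3), (6,4), each with probability 1/24.
E[X | X + Y > 7] = (4 + 5 + 5 + 6 + 6 + 6) / 6 = 16/3.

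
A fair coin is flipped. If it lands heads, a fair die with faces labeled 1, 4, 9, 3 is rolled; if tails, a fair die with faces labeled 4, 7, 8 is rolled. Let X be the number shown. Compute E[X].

E[X | heads] = (1+4+9+3)/4 = 17/4.
E[X | tails] = (4+7+8)/3 = 19/3.
E[X] = (1/2)·(17/4) + (1/2)·(19/3) = 127/24.

127/24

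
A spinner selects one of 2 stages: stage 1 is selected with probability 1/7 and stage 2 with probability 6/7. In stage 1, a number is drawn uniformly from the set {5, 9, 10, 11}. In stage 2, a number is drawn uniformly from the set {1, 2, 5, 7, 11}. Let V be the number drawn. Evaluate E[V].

799/140

E[V | stage 1] = (5+9+10+11)/4 = 35/4.
E[V | stage 2] = (1+2+5+7+11)/5 = 26/5.
By the law of total expectation,
E[V] = (1/7)·(35/4) + (6/7)·(26/5) = 799/140.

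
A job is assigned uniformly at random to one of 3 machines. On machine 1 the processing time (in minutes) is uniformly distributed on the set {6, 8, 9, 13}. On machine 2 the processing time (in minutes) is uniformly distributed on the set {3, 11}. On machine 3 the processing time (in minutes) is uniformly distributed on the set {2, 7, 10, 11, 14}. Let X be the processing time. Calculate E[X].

124/15

E[X | machine 1] = (6+8+9+13)/4 = 9.
E[X | machine 2] = (3+11)/2 = 7.
E[X | machine 3] = (2+7+10+11+14)/5 = 44/5.
By the law of total expectation,
E[X] = (1/3)·(9) + (1/3)·(7) + (1/3)·(44/5) = 124/15.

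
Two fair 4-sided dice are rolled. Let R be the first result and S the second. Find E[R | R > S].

10/3

Outcomes with R > S: (2,1), (3,1), (3,2), (4,1), (4,2), (4,3), each with probability 1/16.
E[R | R > S] = (2 + 3 + 3 + 4 + 4 + 4) / 6 = 10/3.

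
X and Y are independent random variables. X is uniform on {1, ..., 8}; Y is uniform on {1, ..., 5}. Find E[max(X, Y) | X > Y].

29/5

P(X > Y) = 5/8.
Summing max(X,Y)·P(x,y) over outcomes with X > Y gives 29/8.
E[max(X, Y) | X > Y] = (29/8) / (5/8) = 29/5.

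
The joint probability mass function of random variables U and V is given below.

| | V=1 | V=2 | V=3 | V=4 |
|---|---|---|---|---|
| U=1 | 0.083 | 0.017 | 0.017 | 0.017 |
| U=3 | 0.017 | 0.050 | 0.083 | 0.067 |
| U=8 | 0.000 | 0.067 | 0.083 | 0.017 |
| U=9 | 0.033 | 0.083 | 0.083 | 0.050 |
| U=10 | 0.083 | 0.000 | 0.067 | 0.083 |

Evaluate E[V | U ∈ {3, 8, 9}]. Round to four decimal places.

P(U ∈ {3, 8, 9}) = 0.633.
Summing V·P(U=x,V=y) over the conditioning event gives 1.733.
E[V | U ∈ {3, 8, 9}] = (1.733) / (0.633) = 2.7378.

2.7378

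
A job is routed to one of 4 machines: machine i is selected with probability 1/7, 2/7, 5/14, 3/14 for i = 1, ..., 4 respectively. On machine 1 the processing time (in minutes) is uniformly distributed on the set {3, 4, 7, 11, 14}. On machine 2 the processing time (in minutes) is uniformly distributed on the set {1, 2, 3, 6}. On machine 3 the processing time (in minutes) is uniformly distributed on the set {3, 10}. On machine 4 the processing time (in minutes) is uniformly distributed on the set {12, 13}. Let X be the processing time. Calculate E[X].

E[X | machine 1] = (3+4+7+11+14)/5 = 39/5.
E[X | machine 2] = (1+2+3+6)/4 = 3.
E[X | machine 3] = (3+10)/2 = 13/2.
E[X | machine 4] = (12+13)/2 = 25/2.
E[X] = (1/7)·(39/5) + (2/7)·(3) + (5/14)·(13/2) + (3/14)·(25/2) = 244/35.

244/35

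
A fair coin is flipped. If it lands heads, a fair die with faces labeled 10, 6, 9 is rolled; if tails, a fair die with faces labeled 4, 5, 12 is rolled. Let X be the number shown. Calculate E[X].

E[X | heads] = (10+6+9)/3 = 25/3.
E[X | tails] = (4+5+12)/3 = 7.
By the law of total expectation,
E[X] = (1/2)·(25/3) + (1/2)·(7) = 23/3.

23/3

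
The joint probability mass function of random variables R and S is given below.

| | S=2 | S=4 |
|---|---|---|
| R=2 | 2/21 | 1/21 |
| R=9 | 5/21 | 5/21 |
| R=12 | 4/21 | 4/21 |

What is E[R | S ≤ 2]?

P(S ≤ 2) = 11/21.
Σ R·P over the event = 2·(2/21) + 9·(5/21) + 12·(4/21) = 97/21.
E[R | S ≤ 2] = (97/21) / (11/21) = 97/11.

97/11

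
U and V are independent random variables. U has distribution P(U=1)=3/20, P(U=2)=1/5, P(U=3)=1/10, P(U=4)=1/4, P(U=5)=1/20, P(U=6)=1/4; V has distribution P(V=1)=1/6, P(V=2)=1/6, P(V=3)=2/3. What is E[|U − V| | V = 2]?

P(V = 2) = 1/6.
Summing |U−V|·P(x,y) over outcomes with V = 2 gives 19/60.
E[|U − V| | V = 2] = (19/60) / (1/6) = 19/10.

19/10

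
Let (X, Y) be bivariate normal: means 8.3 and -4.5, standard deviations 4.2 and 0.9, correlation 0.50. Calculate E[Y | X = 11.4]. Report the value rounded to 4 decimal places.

-4.1679

For a bivariate normal, E[Y | X=x] = μ_Y + ρ·(σ_Y/σ_X)·(x − μ_X).
E[Y | X=11.4] = -4.5 + (0.50)·(0.9/4.2)·(11.4 − (8.3)) = -4.5 + (0.10714)·(3.1) = -4.1679.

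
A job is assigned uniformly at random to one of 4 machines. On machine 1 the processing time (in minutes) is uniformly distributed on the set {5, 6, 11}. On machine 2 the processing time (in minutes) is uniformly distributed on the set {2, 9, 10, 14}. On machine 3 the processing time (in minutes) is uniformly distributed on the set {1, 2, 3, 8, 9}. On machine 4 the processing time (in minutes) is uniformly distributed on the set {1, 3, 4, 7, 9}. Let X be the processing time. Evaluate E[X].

1529/240

E[X | machine 1] = (5+6+11)/3 = 22/3.
E[X | machine 2] = (2+9+10+14)/4 = 35/4.
E[X | machine 3] = (1+2+3+8+9)/5 = 23/5.
E[X | machine 4] = (1+3+4+7+9)/5 = 24/5.
E[X] = (1/4)·(22/3) + (1/4)·(35/4) + (1/4)·(23/5) + (1/4)·(24/5) = 1529/240.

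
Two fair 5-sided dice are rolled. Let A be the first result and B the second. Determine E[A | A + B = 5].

5/2

Outcomes with A + B = 5: (1,4), (2,3), (3,2), (4,1), each with probability 1/25.
E[A | A + B = 5] = (1 + 2 + 3 + 4) / 4 = 5/2.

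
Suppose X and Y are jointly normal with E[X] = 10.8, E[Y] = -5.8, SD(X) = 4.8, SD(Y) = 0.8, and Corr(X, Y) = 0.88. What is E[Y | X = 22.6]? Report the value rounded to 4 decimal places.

-4.0693

E[Y | X=x] = μ_Y + ρ(σ_Y/σ_X)(x − μ_X) for jointly normal variables.
E[Y | X=22.6] = -5.8 + (0.88)·(0.8/4.8)·(22.6 − (10.8)) = -5.8 + (0.14667)·(11.8) = -4.0693.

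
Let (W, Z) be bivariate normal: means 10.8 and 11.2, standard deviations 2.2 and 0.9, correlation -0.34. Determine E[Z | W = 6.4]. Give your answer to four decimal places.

The regression of Z on W has slope ρ·σ_Z/σ_W and passes through (μ_W, μ_Z).
E[Z | W=6.4] = 11.2 + (-0.34)·(0.9/2.2)·(6.4 − (10.8)) = 11.2 + (-0.13909)·(-4.4) = 11.8120.

11.8120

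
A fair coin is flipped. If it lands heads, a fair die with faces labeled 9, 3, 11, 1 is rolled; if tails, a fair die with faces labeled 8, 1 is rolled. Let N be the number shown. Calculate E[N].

21/4

E[N | heads] = (9+3+11+1)/4 = 6.
E[N | tails] = (8+1)/2 = 9/2.
E[N] = (1/2)·(6) + (1/2)·(9/2) = 21/4.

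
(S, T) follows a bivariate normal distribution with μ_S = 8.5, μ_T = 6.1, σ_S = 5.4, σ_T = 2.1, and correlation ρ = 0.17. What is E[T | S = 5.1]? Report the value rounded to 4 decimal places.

For a bivariate normal, E[T | S=x] = μ_T + ρ·(σ_T/σ_S)·(x − μ_S).
E[T | S=5.1] = 6.1 + (0.17)·(2.1/5.4)·(5.1 − (8.5)) = 6.1 + (0.066111)·(-3.4) = 5.8752.

5.8752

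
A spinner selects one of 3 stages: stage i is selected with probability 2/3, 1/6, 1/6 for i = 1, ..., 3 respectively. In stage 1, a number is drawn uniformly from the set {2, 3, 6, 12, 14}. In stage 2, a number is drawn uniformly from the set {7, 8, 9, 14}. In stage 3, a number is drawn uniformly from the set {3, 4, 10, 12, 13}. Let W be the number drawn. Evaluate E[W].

E[W | stage 1] = (2+3+6+12+14)/5 = 37/5.
E[W | stage 2] = (7+8+9+14)/4 = 19/2.
E[W | stage 3] = (3+4+10+12+13)/5 = 42/5.
E[W] = (2/3)·(37/5) + (1/6)·(19/2) + (1/6)·(42/5) = 95/12.

95/12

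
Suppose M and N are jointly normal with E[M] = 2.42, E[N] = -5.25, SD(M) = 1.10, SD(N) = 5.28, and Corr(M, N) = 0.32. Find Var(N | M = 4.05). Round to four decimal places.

Var(N | M=x) = (1 − ρ²)·σ_N².
Var(N | M=4.05) = (5.28)²·(1 − (0.32)²) = 27.8784·0.8976 = 25.0237.

25.0237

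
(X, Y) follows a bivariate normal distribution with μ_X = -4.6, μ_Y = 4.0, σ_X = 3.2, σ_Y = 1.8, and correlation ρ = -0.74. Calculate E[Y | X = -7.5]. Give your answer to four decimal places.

5.2071

For a bivariate normal, E[Y | X=x] = μ_Y + ρ·(σ_Y/σ_X)·(x − μ_X).
E[Y | X=-7.5] = 4.0 + (-0.74)·(1.8/3.2)·(-7.5 − (-4.6)) = 4.0 + (-0.41625)·(-2.9) = 5.2071.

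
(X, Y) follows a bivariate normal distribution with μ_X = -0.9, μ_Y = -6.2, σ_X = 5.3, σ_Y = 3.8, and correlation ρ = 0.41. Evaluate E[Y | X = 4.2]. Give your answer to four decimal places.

E[Y | X=x] = μ_Y + ρ(σ_Y/σ_X)(x − μ_X) for jointly normal variables.
E[Y | X=4.2] = -6.2 + (0.41)·(3.8/5.3)·(4.2 − (-0.9)) = -6.2 + (0.29396)·(5.1) = -4.7008.

-4.7008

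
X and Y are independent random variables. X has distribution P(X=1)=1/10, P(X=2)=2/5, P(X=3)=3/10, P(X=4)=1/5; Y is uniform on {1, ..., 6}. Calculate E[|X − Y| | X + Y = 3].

P(X + Y = 3) = 1/12.
Summing |X−Y|·P(x,y) over outcomes with X + Y = 3 gives 1/12.
E[|X − Y| | X + Y = 3] = (1/12) / (1/12) = 1.

1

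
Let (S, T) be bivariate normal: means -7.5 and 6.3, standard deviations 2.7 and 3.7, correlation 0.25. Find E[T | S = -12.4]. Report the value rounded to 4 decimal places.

The regression of T on S has slope ρ·σ_T/σ_S and passes through (μ_S, μ_T).
E[T | S=-12.4] = 6.3 + (0.25)·(3.7/2.7)·(-12.4 − (-7.5)) = 6.3 + (0.34259)·(-4.9) = 4.6213.

4.6213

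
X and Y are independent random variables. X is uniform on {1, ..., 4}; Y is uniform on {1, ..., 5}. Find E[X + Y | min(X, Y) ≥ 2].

13/2

P(min(X, Y) ≥ 2) = 3/5.
Summing (X+Y)·P(x,y) over outcomes with min(X, Y) ≥ 2 gives 39/10.
E[X + Y | min(X, Y) ≥ 2] = (39/10) / (3/5) = 13/2.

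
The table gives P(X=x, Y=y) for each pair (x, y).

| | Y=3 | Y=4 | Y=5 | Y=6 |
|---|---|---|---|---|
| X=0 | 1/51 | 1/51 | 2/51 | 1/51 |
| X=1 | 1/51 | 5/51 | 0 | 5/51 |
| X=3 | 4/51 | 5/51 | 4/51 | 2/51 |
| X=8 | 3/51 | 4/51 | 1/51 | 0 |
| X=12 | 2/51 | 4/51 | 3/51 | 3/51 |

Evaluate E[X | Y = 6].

P(Y = 6) = 11/51.
Summing X·P(X=x,Y=y) over the conditioning event gives 47/51.
E[X | Y = 6] = (47/51) / (11/51) = 47/11.

47/11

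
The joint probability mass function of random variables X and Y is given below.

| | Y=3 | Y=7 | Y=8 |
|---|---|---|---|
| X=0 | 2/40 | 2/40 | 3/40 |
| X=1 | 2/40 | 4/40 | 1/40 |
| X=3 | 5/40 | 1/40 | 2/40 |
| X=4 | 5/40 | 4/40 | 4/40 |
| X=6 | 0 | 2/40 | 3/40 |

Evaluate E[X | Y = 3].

P(Y = 3) = 7/20.
Σ X·P over the event = 0·(2/40) + 1·(2/40) + 3·(5/40) + 4·(5/40) = 37/40.
E[X | Y = 3] = (37/40) / (7/20) = 37/14.

37/14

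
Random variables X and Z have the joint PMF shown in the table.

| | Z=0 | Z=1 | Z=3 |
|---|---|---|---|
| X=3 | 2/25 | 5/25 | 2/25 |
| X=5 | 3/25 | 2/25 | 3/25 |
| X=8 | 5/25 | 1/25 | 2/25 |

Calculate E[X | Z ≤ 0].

61/10

P(Z ≤ 0) = 2/5.
Σ X·P over the event = 3·(2/25) + 5·(3/25) + 8·(5/25) = 61/25.
E[X | Z ≤ 0] = (61/25) / (2/5) = 61/10.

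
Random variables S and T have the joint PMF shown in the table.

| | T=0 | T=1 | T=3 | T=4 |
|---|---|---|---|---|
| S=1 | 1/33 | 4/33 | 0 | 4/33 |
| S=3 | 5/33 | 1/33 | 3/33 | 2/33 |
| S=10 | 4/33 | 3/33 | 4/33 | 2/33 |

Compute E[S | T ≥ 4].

P(T ≥ 4) = 8/33.
Σ S·P over the event = 1·(4/33) + 3·(2/33) + 10·(2/33) = 10/11.
E[S | T ≥ 4] = (10/11) / (8/33) = 15/4.

15/4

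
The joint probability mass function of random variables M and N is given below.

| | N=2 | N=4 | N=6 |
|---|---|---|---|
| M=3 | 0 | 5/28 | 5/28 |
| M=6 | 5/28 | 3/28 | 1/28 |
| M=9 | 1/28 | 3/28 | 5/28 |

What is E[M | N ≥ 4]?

63/11

P(N ≥ 4) = 11/14.
Σ M·P over the event = 3·(5/28) + 3·(5/28) + 6·(3/28) + 6·(1/28) + 9·(3/28) + 9·(5/28) = 9/2.
E[M | N ≥ 4] = (9/2) / (11/14) = 63/11.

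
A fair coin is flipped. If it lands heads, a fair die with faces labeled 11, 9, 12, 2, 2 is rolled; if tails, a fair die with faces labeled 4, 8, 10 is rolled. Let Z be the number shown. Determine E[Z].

E[Z | heads] = (11+9+12+2+2)/5 = 36/5.
E[Z | tails] = (4+8+10)/3 = 22/3.
By the law of total expectation,
E[Z] = (1/2)·(36/5) + (1/2)·(22/3) = 109/15.

109/15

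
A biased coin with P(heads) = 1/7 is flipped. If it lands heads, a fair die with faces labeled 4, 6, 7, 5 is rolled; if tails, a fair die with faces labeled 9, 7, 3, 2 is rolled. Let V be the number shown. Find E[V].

E[V | heads] = (4+6+7+5)/4 = 11/2.
E[V | tails] = (9+7+3+2)/4 = 21/4.
E[V] = (1/7)·(11/2) + (6/7)·(21/4) = 37/7.

37/7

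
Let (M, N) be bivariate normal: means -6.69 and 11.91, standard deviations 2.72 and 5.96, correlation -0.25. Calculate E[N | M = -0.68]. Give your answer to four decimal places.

For a bivariate normal, E[N | M=x] = μ_N + ρ·(σ_N/σ_M)·(x − μ_M).
E[N | M=-0.68] = 11.91 + (-0.25)·(5.96/2.72)·(-0.68 − (-6.69)) = 11.91 + (-0.54779)·(6.01) = 8.6178.

8.6178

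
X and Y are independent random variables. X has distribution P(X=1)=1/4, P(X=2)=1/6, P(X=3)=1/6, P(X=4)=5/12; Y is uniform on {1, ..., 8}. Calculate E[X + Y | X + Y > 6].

515/57

P(X + Y > 6) = 19/32.
Summing (X+Y)·P(x,y) over outcomes with X + Y > 6 gives 515/96.
E[X + Y | X + Y > 6] = (515/96) / (19/32) = 515/57.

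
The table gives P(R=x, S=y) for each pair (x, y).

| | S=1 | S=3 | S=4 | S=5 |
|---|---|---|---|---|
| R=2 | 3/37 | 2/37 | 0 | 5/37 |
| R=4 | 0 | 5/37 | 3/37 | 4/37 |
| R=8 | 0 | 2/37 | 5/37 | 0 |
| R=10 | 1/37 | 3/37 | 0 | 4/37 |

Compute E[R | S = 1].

4

P(S = 1) = 4/37.
Σ R·P over the event = 2·(3/37) + 10·(1/37) = 16/37.
E[R | S = 1] = (16/37) / (4/37) = 4.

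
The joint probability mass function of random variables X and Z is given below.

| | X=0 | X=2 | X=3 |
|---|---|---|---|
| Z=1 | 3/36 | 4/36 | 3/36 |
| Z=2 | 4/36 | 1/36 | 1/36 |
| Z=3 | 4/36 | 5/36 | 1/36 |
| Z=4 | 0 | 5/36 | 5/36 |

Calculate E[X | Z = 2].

5/6

P(Z = 2) = 1/6.
Summing X·P(X=x,Z=y) over the conditioning event gives 5/36.
E[X | Z = 2] = (5/36) / (1/6) = 5/6.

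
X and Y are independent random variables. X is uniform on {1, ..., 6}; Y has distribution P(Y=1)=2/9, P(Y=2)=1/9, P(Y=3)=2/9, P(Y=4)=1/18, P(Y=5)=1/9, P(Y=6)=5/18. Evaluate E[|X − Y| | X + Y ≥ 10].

P(X + Y ≥ 10) = 5/27.
Summing |X−Y|·P(x,y) over outcomes with X + Y ≥ 10 gives 19/108.
E[|X − Y| | X + Y ≥ 10] = (19/108) / (5/27) = 19/20.

19/20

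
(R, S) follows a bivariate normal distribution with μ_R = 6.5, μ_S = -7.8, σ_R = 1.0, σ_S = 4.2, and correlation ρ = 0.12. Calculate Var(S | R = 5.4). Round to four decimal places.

17.3860

The conditional variance in a bivariate normal is σ_S²(1 − ρ²), independent of x.
Var(S | R=5.4) = (4.2)²·(1 − (0.12)²) = 17.64·0.9856 = 17.3860.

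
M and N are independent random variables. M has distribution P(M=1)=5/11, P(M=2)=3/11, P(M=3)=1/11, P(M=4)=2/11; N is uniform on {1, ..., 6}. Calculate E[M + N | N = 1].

3

P(N = 1) = 1/6.
Summing (M+N)·P(x,y) over outcomes with N = 1 gives 1/2.
E[M + N | N = 1] = (1/2) / (1/6) = 3.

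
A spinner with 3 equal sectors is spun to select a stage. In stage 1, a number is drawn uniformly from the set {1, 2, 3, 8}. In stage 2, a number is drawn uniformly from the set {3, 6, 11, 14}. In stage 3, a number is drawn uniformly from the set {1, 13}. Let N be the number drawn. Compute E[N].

19/3

E[N | stage 1] = (1+2+3+8)/4 = 7/2.
E[N | stage 2] = (3+6+11+14)/4 = 17/2.
E[N | stage 3] = (1+13)/2 = 7.
By the law of total expectation,
E[N] = (1/3)·(7/2) + (1/3)·(17/2) + (1/3)·(7) = 19/3.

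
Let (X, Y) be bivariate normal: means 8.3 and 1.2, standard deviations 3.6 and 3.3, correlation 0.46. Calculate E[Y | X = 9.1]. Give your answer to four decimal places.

1.5373

For a bivariate normal, E[Y | X=x] = μ_Y + ρ·(σ_Y/σ_X)·(x − μ_X).
E[Y | X=9.1] = 1.2 + (0.46)·(3.3/3.6)·(9.1 − (8.3)) = 1.2 + (0.42167)·(0.8) = 1.5373.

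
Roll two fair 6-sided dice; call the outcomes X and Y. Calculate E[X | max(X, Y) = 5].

35/9

Outcomes with max(X, Y) = 5: (1,5), (2,5), (3,5), (4,5), (5,1), (5,2), (5,3), (5,4), (5,5), each with probability 1/36.
E[X | max(X, Y) = 5] = (1 + 2 + 3 + 4 + 5 + 5 + 5 + 5 + 5) / 9 = 35/9.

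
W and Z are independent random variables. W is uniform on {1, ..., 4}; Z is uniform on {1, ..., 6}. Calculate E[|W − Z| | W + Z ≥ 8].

Outcomes with W + Z ≥ 8: (2,6), (3,5), (3,6), (4,4), (4,5), (4,6), each with probability 1/24.
E[|W − Z| | W + Z ≥ 8] = (4 + 2 + 3 + 0 + 1 + 2) / 6 = 2.

2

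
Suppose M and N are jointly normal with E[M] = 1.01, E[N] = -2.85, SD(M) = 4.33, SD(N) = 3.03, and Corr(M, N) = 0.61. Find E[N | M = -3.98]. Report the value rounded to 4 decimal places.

For a bivariate normal, E[N | M=x] = μ_N + ρ·(σ_N/σ_M)·(x − μ_M).
E[N | M=-3.98] = -2.85 + (0.61)·(3.03/4.33)·(-3.98 − (1.01)) = -2.85 + (0.42686)·(-4.99) = -4.9800.

-4.9800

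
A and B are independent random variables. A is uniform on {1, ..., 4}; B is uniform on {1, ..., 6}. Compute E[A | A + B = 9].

7/2

P(A + B = 9) = 1/12.
Summing A·P(x,y) over outcomes with A + B = 9 gives 7/24.
E[A | A + B = 9] = (7/24) / (1/12) = 7/2.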